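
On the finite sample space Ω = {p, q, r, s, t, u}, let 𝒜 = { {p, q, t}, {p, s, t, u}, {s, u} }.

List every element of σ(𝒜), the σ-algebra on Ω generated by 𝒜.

σ(𝒜) = { {}, {q}, {r}, {p, t}, {q, r}, {s, u}, {p, q, t}, {p, r, t}, {q, s, u}, {r, s, u}, {p, q, r, t}, {p, s, t, u}, {q, r, s, u}, {p, q, s, t, u}, {p, r, s, t, u}, Ω }

Derivation:
Take S₀ = 𝒜 ∪ {∅, Ω} = { {}, {s, u}, {p, q, t}, {p, s, t, u}, Ω }.
Pass 1. New:
  {q, r}  = complement {p, s, t, u}
  {r, s, u}  = complement {p, q, t}
  {p, q, r, t}  = complement {s, u}
  {p, q, s, t, u}  = {p, q, t} ∪ {p, s, t, u}
  |family| = 9
Pass 2. New:
  {r}  = complement {p, q, s, t, u}
  {q, r, s, u}  = {q, r} ∪ {r, s, u}
  {p, r, s, t, u}  = {p, s, t, u} ∪ {r, s, u}
  |family| = 12
Pass 3 adds 2:
  {q}  = complement {p, r, s, t, u}
  {p, t}  = complement {q, r, s, u}
  |family| = 14
Pass 4 adds 2:
  {p, r, t}  = {r} ∪ {p, t}
  {q, s, u}  = {q} ∪ {s, u}
  |family| = 16
Pass 5: closed — nothing new.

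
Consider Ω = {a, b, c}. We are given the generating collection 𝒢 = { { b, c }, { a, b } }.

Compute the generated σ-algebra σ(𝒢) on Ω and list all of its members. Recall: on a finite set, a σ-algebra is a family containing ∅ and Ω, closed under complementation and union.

Take S₀ = 𝒢 ∪ {∅, Ω} = { {}, { a, b }, { b, c }, Ω }.
Step 1: +2 →
  { a }  = { b, c }ᶜ
  { c }  = { a, b }ᶜ
Step 2 (1 new):
  { a, c }  = { c } ∪ { a }
Step 3. New:
  { b }  = { a, c }ᶜ
Step 4: no new sets; the family is a σ-algebra.

|σ(𝒢)| = 8.  σ(𝒢) = { {}, { a }, { b }, { c }, { a, b }, { a, c }, { b, c }, Ω }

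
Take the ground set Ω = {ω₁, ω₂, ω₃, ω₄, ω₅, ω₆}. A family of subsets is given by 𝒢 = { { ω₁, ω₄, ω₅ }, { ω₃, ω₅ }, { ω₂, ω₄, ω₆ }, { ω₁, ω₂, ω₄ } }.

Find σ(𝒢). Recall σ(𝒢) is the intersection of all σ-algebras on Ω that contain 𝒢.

Seed the family with 𝒢 together with ∅ and Ω: { ∅, { ω₃, ω₅ }, { ω₁, ω₂, ω₄ }, { ω₁, ω₄, ω₅ }, { ω₂, ω₄, ω₆ }, Ω }.
Step 1: +9 →
  { ω₁, ω₃, ω₅ }  = ᶜ of { ω₂, ω₄, ω₆ }
  { ω₂, ω₃, ω₆ }  = ᶜ of { ω₁, ω₄, ω₅ }
  { ω₃, ω₅, ω₆ }  = ᶜ of { ω₁, ω₂, ω₄ }
  { ω₁, ω₂, ω₄, ω₅ }  = { ω₁, ω₄, ω₅ } ∪ { ω₁, ω₂, ω₄ }
  { ω₁, ω₂, ω₄, ω₆ }  = ᶜ of { ω₃, ω₅ }
  { ω₁, ω₃, ω₄, ω₅ }  = { ω₁, ω₄, ω₅ } ∪ { ω₃, ω₅ }
  { ω₁, ω₂, ω₃, ω₄, ω₅ }  = { ω₃, ω₅ } ∪ { ω₁, ω₂, ω₄ }
  { ω₁, ω₂, ω₄, ω₅, ω₆ }  = { ω₁, ω₄, ω₅ } ∪ { ω₂, ω₄, ω₆ }
  { ω₂, ω₃, ω₄, ω₅, ω₆ }  = { ω₂, ω₄, ω₆ } ∪ { ω₃, ω₅ }
  |family| = 15
Step 2 adds 11:
  { ω₁ }  = ᶜ of { ω₂, ω₃, ω₄, ω₅, ω₆ }
  { ω₃ }  = ᶜ of { ω₁, ω₂, ω₄, ω₅, ω₆ }
  { ω₆ }  = ᶜ of { ω₁, ω₂, ω₃, ω₄, ω₅ }
  { ω₂, ω₆ }  = ᶜ of { ω₁, ω₃, ω₄, ω₅ }
  { ω₃, ω₆ }  = ᶜ of { ω₁, ω₂, ω₄, ω₅ }
  { ω₁, ω₃, ω₅, ω₆ }  = { ω₁, ω₃, ω₅ } ∪ { ω₃, ω₅, ω₆ }
  { ω₂, ω₃, ω₄, ω₆ }  = { ω₂, ω₄, ω₆ } ∪ { ω₂, ω₃, ω₆ }
  { ω₂, ω₃, ω₅, ω₆ }  = { ω₂, ω₃, ω₆ } ∪ { ω₃, ω₅, ω₆ }
  { ω₁, ω₂, ω₃, ω₄, ω₆ }  = { ω₁, ω₂, ω₄, ω₆ } ∪ { ω₂, ω₃, ω₆ }
  { ω₁, ω₂, ω₃, ω₅, ω₆ }  = { ω₂, ω₃, ω₆ } ∪ { ω₁, ω₃, ω₅ }
  { ω₁, ω₃, ω₄, ω₅, ω₆ }  = { ω₁, ω₄, ω₅ } ∪ { ω₃, ω₅, ω₆ }
  |family| = 26
Step 3: 13 new —
  { ω₂ }  = ᶜ of { ω₁, ω₃, ω₄, ω₅, ω₆ }
  { ω₄ }  = ᶜ of { ω₁, ω₂, ω₃, ω₅, ω₆ }
  { ω₅ }  = ᶜ of { ω₁, ω₂, ω₃, ω₄, ω₆ }
  { ω₁, ω₃ }  = { ω₃ } ∪ { ω₁ }
  { ω₁, ω₄ }  = ᶜ of { ω₂, ω₃, ω₅, ω₆ }
  { ω₁, ω₅ }  = ᶜ of { ω₂, ω₃, ω₄, ω₆ }
  { ω₁, ω₆ }  = { ω₆ } ∪ { ω₁ }
  { ω₂, ω₄ }  = ᶜ of { ω₁, ω₃, ω₅, ω₆ }
  { ω₁, ω₂, ω₆ }  = { ω₂, ω₆ } ∪ { ω₁ }
  { ω₁, ω₃, ω₆ }  = { ω₃, ω₆ } ∪ { ω₁ }
  { ω₁, ω₂, ω₃, ω₄ }  = { ω₁, ω₂, ω₄ } ∪ { ω₃ }
  { ω₁, ω₂, ω₃, ω₆ }  = { ω₂, ω₃, ω₆ } ∪ { ω₁ }
  { ω₁, ω₄, ω₅, ω₆ }  = { ω₁, ω₄, ω₅ } ∪ { ω₆ }
  |family| = 39
Step 4: 24 new —
  { ω₁, ω₂ }  = { ω₂ } ∪ { ω₁ }
  { ω₂, ω₃ }  = ᶜ of { ω₁, ω₄, ω₅, ω₆ }
  { ω₂, ω₅ }  = { ω₂ } ∪ { ω₅ }
  { ω₃, ω₄ }  = { ω₃ } ∪ { ω₄ }
  { ω₄, ω₅ }  = ᶜ of { ω₁, ω₂, ω₃, ω₆ }
  { ω₄, ω₆ }  = { ω₄ } ∪ { ω₆ }
  { ω₅, ω₆ }  = ᶜ of { ω₁, ω₂, ω₃, ω₄ }
  { ω₁, ω₂, ω₃ }  = { ω₂ } ∪ { ω₁, ω₃ }
  { ω₁, ω₂, ω₅ }  = { ω₂ } ∪ { ω₁, ω₅ }
  { ω₁, ω₃, ω₄ }  = { ω₁, ω₃ } ∪ { ω₄ }
  { ω₁, ω₄, ω₆ }  = { ω₁, ω₆ } ∪ { ω₄ }
  { ω₁, ω₅, ω₆ }  = { ω₁, ω₆ } ∪ { ω₁, ω₅ }
  { ω₂, ω₃, ω₄ }  = { ω₃ } ∪ { ω₂, ω₄ }
  { ω₂, ω₃, ω₅ }  = { ω₂ } ∪ { ω₃, ω₅ }
  { ω₂, ω₄, ω₅ }  = ᶜ of { ω₁, ω₃, ω₆ }
  { ω₂, ω₅, ω₆ }  = { ω₂, ω₆ } ∪ { ω₅ }
  { ω₃, ω₄, ω₅ }  = ᶜ of { ω₁, ω₂, ω₆ }
  { ω₃, ω₄, ω₆ }  = { ω₃, ω₆ } ∪ { ω₄ }
  { ω₁, ω₂, ω₃, ω₅ }  = { ω₁, ω₃, ω₅ } ∪ { ω₂ }
  { ω₁, ω₂, ω₅, ω₆ }  = { ω₂, ω₆ } ∪ { ω₁, ω₅ }
  { ω₁, ω₃, ω₄, ω₆ }  = { ω₁, ω₃, ω₆ } ∪ { ω₄ }
  { ω₂, ω₃, ω₄, ω₅ }  = ᶜ of { ω₁, ω₆ }
  { ω₂, ω₄, ω₅, ω₆ }  = ᶜ of { ω₁, ω₃ }
  { ω₃, ω₄, ω₅, ω₆ }  = { ω₄ } ∪ { ω₃, ω₅, ω₆ }
  |family| = 63
Step 5. New:
  { ω₄, ω₅, ω₆ }  = ᶜ of { ω₁, ω₂, ω₃ }
  |family| = 64
Step 6: stable.

Therefore σ(𝒢) = { ∅, { ω₁ }, { ω₂ }, { ω₃ }, { ω₄ }, { ω₅ }, { ω₆ }, { ω₁, ω₂ }, { ω₁, ω₃ }, { ω₁, ω₄ }, { ω₁, ω₅ }, { ω₁, ω₆ }, { ω₂, ω₃ }, { ω₂, ω₄ }, { ω₂, ω₅ }, { ω₂, ω₆ }, { ω₃, ω₄ }, { ω₃, ω₅ }, { ω₃, ω₆ }, { ω₄, ω₅ }, { ω₄, ω₆ }, { ω₅, ω₆ }, { ω₁, ω₂, ω₃ }, { ω₁, ω₂, ω₄ }, { ω₁, ω₂, ω₅ }, { ω₁, ω₂, ω₆ }, { ω₁, ω₃, ω₄ }, { ω₁, ω₃, ω₅ }, { ω₁, ω₃, ω₆ }, { ω₁, ω₄, ω₅ }, { ω₁, ω₄, ω₆ }, { ω₁, ω₅, ω₆ }, { ω₂, ω₃, ω₄ }, { ω₂, ω₃, ω₅ }, { ω₂, ω₃, ω₆ }, { ω₂, ω₄, ω₅ }, { ω₂, ω₄, ω₆ }, { ω₂, ω₅, ω₆ }, { ω₃, ω₄, ω₅ }, { ω₃, ω₄, ω₆ }, { ω₃, ω₅, ω₆ }, { ω₄, ω₅, ω₆ }, { ω₁, ω₂, ω₃, ω₄ }, { ω₁, ω₂, ω₃, ω₅ }, { ω₁, ω₂, ω₃, ω₆ }, { ω₁, ω₂, ω₄, ω₅ }, { ω₁, ω₂, ω₄, ω₆ }, { ω₁, ω₂, ω₅, ω₆ }, { ω₁, ω₃, ω₄, ω₅ }, { ω₁, ω₃, ω₄, ω₆ }, { ω₁, ω₃, ω₅, ω₆ }, { ω₁, ω₄, ω₅, ω₆ }, { ω₂, ω₃, ω₄, ω₅ }, { ω₂, ω₃, ω₄, ω₆ }, { ω₂, ω₃, ω₅, ω₆ }, { ω₂, ω₄, ω₅, ω₆ }, { ω₃, ω₄, ω₅, ω₆ }, { ω₁, ω₂, ω₃, ω₄, ω₅ }, { ω₁, ω₂, ω₃, ω₄, ω₆ }, { ω₁, ω₂, ω₃, ω₅, ω₆ }, { ω₁, ω₂, ω₄, ω₅, ω₆ }, { ω₁, ω₃, ω₄, ω₅, ω₆ }, { ω₂, ω₃, ω₄, ω₅, ω₆ }, Ω } (|σ(𝒢)| = 64).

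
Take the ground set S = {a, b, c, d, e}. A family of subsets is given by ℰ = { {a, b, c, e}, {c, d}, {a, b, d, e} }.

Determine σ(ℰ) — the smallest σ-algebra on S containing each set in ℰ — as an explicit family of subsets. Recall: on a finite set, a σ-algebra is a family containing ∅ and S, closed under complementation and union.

Initial family (5 sets): { {}, {c, d}, {a, b, c, e}, {a, b, d, e}, S }.
Pass 1: +3 →
  {c}  = complement {a, b, d, e}
  {d}  = complement {a, b, c, e}
  {a, b, e}  = complement {c, d}
  |family| = 8
Pass 2 adds nothing — fixpoint reached.

Hence σ(ℰ) has 8 members: { {}, {c}, {d}, {c, d}, {a, b, e}, {a, b, c, e}, {a, b, d, e}, S }.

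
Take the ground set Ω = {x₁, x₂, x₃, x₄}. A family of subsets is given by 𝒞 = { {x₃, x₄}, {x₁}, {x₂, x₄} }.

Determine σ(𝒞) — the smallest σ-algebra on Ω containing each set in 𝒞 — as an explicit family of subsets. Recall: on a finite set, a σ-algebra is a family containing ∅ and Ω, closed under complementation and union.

|σ(𝒞)| = 16.  σ(𝒞) = { {}, {x₁}, {x₂}, {x₃}, {x₄}, {x₁, x₂}, {x₁, x₃}, {x₁, x₄}, {x₂, x₃}, {x₂, x₄}, {x₃, x₄}, {x₁, x₂, x₃}, {x₁, x₂, x₄}, {x₁, x₃, x₄}, {x₂, x₃, x₄}, Ω }

Trace:
Initial family (5 sets): { {}, {x₁}, {x₂, x₄}, {x₃, x₄}, Ω }.
Iteration 1: 5 new —
  {x₁, x₂}  = ᶜ of {x₃, x₄}
  {x₁, x₃}  = ᶜ of {x₂, x₄}
  {x₁, x₂, x₄}  = {x₂, x₄} ∪ {x₁}
  {x₁, x₃, x₄}  = {x₃, x₄} ∪ {x₁}
  {x₂, x₃, x₄}  = ᶜ of {x₁}
Iteration 2: +3 →
  {x₂}  = ᶜ of {x₁, x₃, x₄}
  {x₃}  = ᶜ of {x₁, x₂, x₄}
  {x₁, x₂, x₃}  = {x₁, x₂} ∪ {x₁, x₃}
Iteration 3: +2 →
  {x₄}  = ᶜ of {x₁, x₂, x₃}
  {x₂, x₃}  = {x₃} ∪ {x₂}
Iteration 4. New:
  {x₁, x₄}  = ᶜ of {x₂, x₃}
Iteration 5: already closed under ᶜ and ∪.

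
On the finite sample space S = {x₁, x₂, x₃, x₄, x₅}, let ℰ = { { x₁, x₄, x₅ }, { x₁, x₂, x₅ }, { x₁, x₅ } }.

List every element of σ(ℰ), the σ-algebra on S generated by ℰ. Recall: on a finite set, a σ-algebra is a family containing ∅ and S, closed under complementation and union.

Answer: σ(ℰ) = { ∅, { x₂ }, { x₃ }, { x₄ }, { x₁, x₅ }, { x₂, x₃ }, { x₂, x₄ }, { x₃, x₄ }, { x₁, x₂, x₅ }, { x₁, x₃, x₅ }, { x₁, x₄, x₅ }, { x₂, x₃, x₄ }, { x₁, x₂, x₃, x₅ }, { x₁, x₂, x₄, x₅ }, { x₁, x₃, x₄, x₅ }, S }

Working:
Seed the family with ℰ together with ∅ and S: { ∅, { x₁, x₅ }, { x₁, x₂, x₅ }, { x₁, x₄, x₅ }, S }.
Round 1. New:
  { x₂, x₃ }  = complement { x₁, x₄, x₅ }
  { x₃, x₄ }  = complement { x₁, x₂, x₅ }
  { x₂, x₃, x₄ }  = complement { x₁, x₅ }
  { x₁, x₂, x₄, x₅ }  = { x₁, x₄, x₅ } ∪ { x₁, x₂, x₅ }
  |family| = 9
Round 2: 3 new —
  { x₃ }  = complement { x₁, x₂, x₄, x₅ }
  { x₁, x₂, x₃, x₅ }  = { x₁, x₂, x₅ } ∪ { x₂, x₃ }
  { x₁, x₃, x₄, x₅ }  = { x₁, x₄, x₅ } ∪ { x₃, x₄ }
  |family| = 12
Round 3 (3 new):
  { x₂ }  = complement { x₁, x₃, x₄, x₅ }
  { x₄ }  = complement { x₁, x₂, x₃, x₅ }
  { x₁, x₃, x₅ }  = { x₃ } ∪ { x₁, x₅ }
  |family| = 15
Round 4: +1 →
  { x₂, x₄ }  = complement { x₁, x₃, x₅ }
  |family| = 16
After Round 5 the family is unchanged; done.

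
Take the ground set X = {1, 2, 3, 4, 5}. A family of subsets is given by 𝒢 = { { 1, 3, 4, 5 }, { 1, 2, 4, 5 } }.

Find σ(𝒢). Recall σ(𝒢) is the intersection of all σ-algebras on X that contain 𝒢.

σ(𝒢) = { {  }, { 2 }, { 3 }, { 2, 3 }, { 1, 4, 5 }, { 1, 2, 4, 5 }, { 1, 3, 4, 5 }, X }

Derivation:
Take S₀ = 𝒢 ∪ {∅, X} = { {  }, { 1, 2, 4, 5 }, { 1, 3, 4, 5 }, X }.
Iteration 1: +2 →
  { 2 }  = ᶜ of { 1, 3, 4, 5 }
  { 3 }  = ᶜ of { 1, 2, 4, 5 }
  [6 total]
Iteration 2 (1 new):
  { 2, 3 }  = { 3 } ∪ { 2 }
  [7 total]
Iteration 3 adds 1:
  { 1, 4, 5 }  = ᶜ of { 2, 3 }
  [8 total]
Iteration 4: stable.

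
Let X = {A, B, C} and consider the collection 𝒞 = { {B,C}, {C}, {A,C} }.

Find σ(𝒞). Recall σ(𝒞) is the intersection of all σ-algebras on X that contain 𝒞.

Answer: σ(𝒞) = { {}, {A}, {B}, {C}, {A,B}, {A,C}, {B,C}, X }

Working:
Initial family (5 sets): { {}, {C}, {A,C}, {B,C}, X }.
Iteration 1. New:
  {A}  = X∖{B,C}
  {B}  = X∖{A,C}
  {A,B}  = X∖{C}
After Iteration 2 the family is unchanged; done.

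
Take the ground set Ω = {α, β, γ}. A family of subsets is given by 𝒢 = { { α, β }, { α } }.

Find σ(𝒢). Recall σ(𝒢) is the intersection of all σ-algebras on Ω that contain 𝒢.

Initial family (4 sets): { ∅, { α }, { α, β }, Ω }.
Round 1: +2 →
  { γ }  = Ω∖{ α, β }
  { β, γ }  = Ω∖{ α }
  |family| = 6
Round 2 (1 new):
  { α, γ }  = { γ } ∪ { α }
  |family| = 7
Round 3: +1 →
  { β }  = Ω∖{ α, γ }
  |family| = 8
Round 4: already closed under ᶜ and ∪.

Therefore σ(𝒢) = { ∅, { α }, { β }, { γ }, { α, β }, { α, γ }, { β, γ }, Ω } (|σ(𝒢)| = 8).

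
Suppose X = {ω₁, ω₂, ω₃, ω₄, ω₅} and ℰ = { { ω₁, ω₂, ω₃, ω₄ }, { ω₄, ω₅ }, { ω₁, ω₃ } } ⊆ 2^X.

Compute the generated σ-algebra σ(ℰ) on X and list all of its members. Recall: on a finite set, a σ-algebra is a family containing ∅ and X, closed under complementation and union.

Seed the family with ℰ together with ∅ and X: { {  }, { ω₁, ω₃ }, { ω₄, ω₅ }, { ω₁, ω₂, ω₃, ω₄ }, X }.
Iteration 1 (4 new):
  { ω₅ }  = complement { ω₁, ω₂, ω₃, ω₄ }
  { ω₁, ω₂, ω₃ }  = complement { ω₄, ω₅ }
  { ω₂, ω₄, ω₅ }  = complement { ω₁, ω₃ }
  { ω₁, ω₃, ω₄, ω₅ }  = { ω₄, ω₅ } ∪ { ω₁, ω₃ }
  |family| = 9
Iteration 2. New:
  { ω₂ }  = complement { ω₁, ω₃, ω₄, ω₅ }
  { ω₁, ω₃, ω₅ }  = { ω₅ } ∪ { ω₁, ω₃ }
  { ω₁, ω₂, ω₃, ω₅ }  = { ω₁, ω₂, ω₃ } ∪ { ω₅ }
  |family| = 12
Iteration 3: +3 →
  { ω₄ }  = complement { ω₁, ω₂, ω₃, ω₅ }
  { ω₂, ω₄ }  = complement { ω₁, ω₃, ω₅ }
  { ω₂, ω₅ }  = { ω₂ } ∪ { ω₅ }
  |family| = 15
Iteration 4 (1 new):
  { ω₁, ω₃, ω₄ }  = complement { ω₂, ω₅ }
  |family| = 16
After Iteration 5 the family is unchanged; done.

|σ(ℰ)| = 16.  σ(ℰ) = { {  }, { ω₂ }, { ω₄ }, { ω₅ }, { ω₁, ω₃ }, { ω₂, ω₄ }, { ω₂, ω₅ }, { ω₄, ω₅ }, { ω₁, ω₂, ω₃ }, { ω₁, ω₃, ω₄ }, { ω₁, ω₃, ω₅ }, { ω₂, ω₄, ω₅ }, { ω₁, ω₂, ω₃, ω₄ }, { ω₁, ω₂, ω₃, ω₅ }, { ω₁, ω₃, ω₄, ω₅ }, X }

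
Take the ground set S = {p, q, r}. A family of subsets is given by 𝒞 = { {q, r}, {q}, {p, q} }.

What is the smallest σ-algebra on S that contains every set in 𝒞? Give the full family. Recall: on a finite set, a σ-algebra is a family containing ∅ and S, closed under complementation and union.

Begin from { ∅, {q}, {p, q}, {q, r}, S } (that is, 𝒞 plus ∅ and S).
Pass 1 adds 3:
  {p}  = ᶜ of {q, r}
  {r}  = ᶜ of {p, q}
  {p, r}  = ᶜ of {q}
  [8 total]
Pass 2: no new sets; the family is a σ-algebra.

|σ(𝒞)| = 8.  σ(𝒞) = { ∅, {p}, {q}, {r}, {p, q}, {p, r}, {q, r}, S }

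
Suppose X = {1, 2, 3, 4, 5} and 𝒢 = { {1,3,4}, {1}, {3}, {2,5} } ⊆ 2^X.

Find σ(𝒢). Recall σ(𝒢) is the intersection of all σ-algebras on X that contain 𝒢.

Answer: σ(𝒢) = { {}, {1}, {3}, {4}, {1,3}, {1,4}, {2,5}, {3,4}, {1,2,5}, {1,3,4}, {2,3,5}, {2,4,5}, {1,2,3,5}, {1,2,4,5}, {2,3,4,5}, X }

Check:
Initial family (6 sets): { {}, {1}, {3}, {2,5}, {1,3,4}, X }.
Round 1 (5 new):
  {1,3}  = {3} ∪ {1}
  {1,2,5}  = {2,5} ∪ {1}
  {2,3,5}  = {3} ∪ {2,5}
  {1,2,4,5}  = complement {3}
  {2,3,4,5}  = complement {1}
  — 11 sets.
Round 2: +4 →
  {1,4}  = complement {2,3,5}
  {3,4}  = complement {1,2,5}
  {2,4,5}  = complement {1,3}
  {1,2,3,5}  = {2,5} ∪ {1,3}
  — 15 sets.
Round 3: 1 new —
  {4}  = complement {1,2,3,5}
  — 16 sets.
After Round 4 the family is unchanged; done.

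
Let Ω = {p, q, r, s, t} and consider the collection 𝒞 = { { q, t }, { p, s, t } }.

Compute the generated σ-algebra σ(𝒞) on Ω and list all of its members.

Initial family (4 sets): { {  }, { q, t }, { p, s, t }, Ω }.
Round 1 adds 3:
  { q, r }  = Ω∖{ p, s, t }
  { p, r, s }  = Ω∖{ q, t }
  { p, q, s, t }  = { q, t } ∪ { p, s, t }
Round 2: +4 →
  { r }  = Ω∖{ p, q, s, t }
  { q, r, t }  = { q, t } ∪ { q, r }
  { p, q, r, s }  = { p, r, s } ∪ { q, r }
  { p, r, s, t }  = { p, s, t } ∪ { p, r, s }
Round 3 (3 new):
  { q }  = Ω∖{ p, r, s, t }
  { t }  = Ω∖{ p, q, r, s }
  { p, s }  = Ω∖{ q, r, t }
Round 4: +2 →
  { r, t }  = { r } ∪ { t }
  { p, q, s }  = { p, s } ∪ { q }
Round 5: no new sets; the family is a σ-algebra.

σ(𝒞) = { {  }, { q }, { r }, { t }, { p, s }, { q, r }, { q, t }, { r, t }, { p, q, s }, { p, r, s }, { p, s, t }, { q, r, t }, { p, q, r, s }, { p, q, s, t }, { p, r, s, t }, Ω }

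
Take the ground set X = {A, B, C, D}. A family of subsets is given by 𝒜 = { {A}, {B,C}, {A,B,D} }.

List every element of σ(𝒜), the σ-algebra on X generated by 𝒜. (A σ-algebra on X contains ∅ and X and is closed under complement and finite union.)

Take S₀ = 𝒜 ∪ {∅, X} = { ∅, {A}, {B,C}, {A,B,D}, X }.
Iteration 1. New:
  {C}  = {A,B,D}ᶜ
  {A,D}  = {B,C}ᶜ
  {A,B,C}  = {B,C} ∪ {A}
  {B,C,D}  = {A}ᶜ
  (now 9)
Iteration 2. New:
  {D}  = {A,B,C}ᶜ
  {A,C}  = {C} ∪ {A}
  {A,C,D}  = {C} ∪ {A,D}
  (now 12)
Iteration 3: +3 →
  {B}  = {A,C,D}ᶜ
  {B,D}  = {A,C}ᶜ
  {C,D}  = {C} ∪ {D}
  (now 15)
Iteration 4: +1 →
  {A,B}  = {C,D}ᶜ
  (now 16)
Iteration 5: already closed under ᶜ and ∪.

|σ(𝒜)| = 16.  σ(𝒜) = { ∅, {A}, {B}, {C}, {D}, {A,B}, {A,C}, {A,D}, {B,C}, {B,D}, {C,D}, {A,B,C}, {A,B,D}, {A,C,D}, {B,C,D}, X }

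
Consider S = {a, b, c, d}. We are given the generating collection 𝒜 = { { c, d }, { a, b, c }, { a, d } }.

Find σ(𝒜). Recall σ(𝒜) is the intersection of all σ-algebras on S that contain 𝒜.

Answer: σ(𝒜) = { {}, { a }, { b }, { c }, { d }, { a, b }, { a, c }, { a, d }, { b, c }, { b, d }, { c, d }, { a, b, c }, { a, b, d }, { a, c, d }, { b, c, d }, S }

Derivation:
Seed the family with 𝒜 together with ∅ and S: { {}, { a, d }, { c, d }, { a, b, c }, S }.
Round 1: 4 new —
  { d }  = ᶜ of { a, b, c }
  { a, b }  = ᶜ of { c, d }
  { b, c }  = ᶜ of { a, d }
  { a, c, d }  = { c, d } ∪ { a, d }
Round 2. New:
  { b }  = ᶜ of { a, c, d }
  { a, b, d }  = { a, b } ∪ { a, d }
  { b, c, d }  = { c, d } ∪ { b, c }
Round 3. New:
  { a }  = ᶜ of { b, c, d }
  { c }  = ᶜ of { a, b, d }
  { b, d }  = { d } ∪ { b }
Round 4: +1 →
  { a, c }  = ᶜ of { b, d }
Round 5 adds nothing — fixpoint reached.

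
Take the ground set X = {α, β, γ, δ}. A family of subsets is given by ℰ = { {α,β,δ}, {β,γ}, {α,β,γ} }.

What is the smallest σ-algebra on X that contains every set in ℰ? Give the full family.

Seed the family with ℰ together with ∅ and X: { {}, {β,γ}, {α,β,γ}, {α,β,δ}, X }.
Step 1 (3 new):
  {γ}  = X∖{α,β,δ}
  {δ}  = X∖{α,β,γ}
  {α,δ}  = X∖{β,γ}
  [8 total]
Step 2: +3 →
  {γ,δ}  = {δ} ∪ {γ}
  {α,γ,δ}  = {γ} ∪ {α,δ}
  {β,γ,δ}  = {δ} ∪ {β,γ}
  [11 total]
Step 3: 3 new —
  {α}  = X∖{β,γ,δ}
  {β}  = X∖{α,γ,δ}
  {α,β}  = X∖{γ,δ}
  [14 total]
Step 4 adds 2:
  {α,γ}  = {γ} ∪ {α}
  {β,δ}  = {δ} ∪ {β}
  [16 total]
Step 5 adds nothing — fixpoint reached.

|σ(ℰ)| = 16.  σ(ℰ) = { {}, {α}, {β}, {γ}, {δ}, {α,β}, {α,γ}, {α,δ}, {β,γ}, {β,δ}, {γ,δ}, {α,β,γ}, {α,β,δ}, {α,γ,δ}, {β,γ,δ}, X }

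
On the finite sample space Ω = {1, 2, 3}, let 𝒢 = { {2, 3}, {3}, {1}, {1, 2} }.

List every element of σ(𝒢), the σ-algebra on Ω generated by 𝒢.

σ(𝒢) = { ∅, {1}, {2}, {3}, {1, 2}, {1, 3}, {2, 3}, Ω }

Working:
Start: 𝒢 ∪ {∅, Ω} = { ∅, {1}, {3}, {1, 2}, {2, 3}, Ω }.
Round 1: 1 new —
  {1, 3}  = {3} ∪ {1}
Round 2 (1 new):
  {2}  = {1, 3}ᶜ
Round 3: closed — nothing new.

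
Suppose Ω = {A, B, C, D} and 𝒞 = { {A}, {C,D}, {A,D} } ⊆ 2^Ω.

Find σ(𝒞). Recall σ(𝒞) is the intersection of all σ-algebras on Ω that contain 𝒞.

Take S₀ = 𝒞 ∪ {∅, Ω} = { {}, {A}, {A,D}, {C,D}, Ω }.
Iteration 1 (4 new):
  {A,B}  = complement {C,D}
  {B,C}  = complement {A,D}
  {A,C,D}  = {C,D} ∪ {A,D}
  {B,C,D}  = complement {A}
  — 9 sets.
Iteration 2: 3 new —
  {B}  = complement {A,C,D}
  {A,B,C}  = {A,B} ∪ {B,C}
  {A,B,D}  = {A,B} ∪ {A,D}
  — 12 sets.
Iteration 3. New:
  {C}  = complement {A,B,D}
  {D}  = complement {A,B,C}
  — 14 sets.
Iteration 4: +2 →
  {A,C}  = {C} ∪ {A}
  {B,D}  = {D} ∪ {B}
  — 16 sets.
Iteration 5: stable.

Hence σ(𝒞) has 16 members: { {}, {A}, {B}, {C}, {D}, {A,B}, {A,C}, {A,D}, {B,C}, {B,D}, {C,D}, {A,B,C}, {A,B,D}, {A,C,D}, {B,C,D}, Ω }.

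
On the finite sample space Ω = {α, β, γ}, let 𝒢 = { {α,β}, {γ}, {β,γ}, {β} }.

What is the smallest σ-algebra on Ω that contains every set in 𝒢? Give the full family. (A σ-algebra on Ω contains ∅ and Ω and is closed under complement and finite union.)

σ(𝒢) (8 sets): { ∅, {α}, {β}, {γ}, {α,β}, {α,γ}, {β,γ}, Ω }

Working:
Initial family (6 sets): { ∅, {β}, {γ}, {α,β}, {β,γ}, Ω }.
Step 1 adds 2:
  {α}  = Ω∖{β,γ}
  {α,γ}  = Ω∖{β}
  — 8 sets.
Step 2: already closed under ᶜ and ∪.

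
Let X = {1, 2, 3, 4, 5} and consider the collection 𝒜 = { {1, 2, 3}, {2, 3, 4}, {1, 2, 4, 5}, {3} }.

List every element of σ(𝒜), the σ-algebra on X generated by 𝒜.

Begin from { {}, {3}, {1, 2, 3}, {2, 3, 4}, {1, 2, 4, 5}, X } (that is, 𝒜 plus ∅ and X).
Iteration 1 adds 3:
  {1, 5}  = ᶜ of {2, 3, 4}
  {4, 5}  = ᶜ of {1, 2, 3}
  {1, 2, 3, 4}  = {1, 2, 3} ∪ {2, 3, 4}
  (now 9)
Iteration 2 adds 6:
  {5}  = ᶜ of {1, 2, 3, 4}
  {1, 3, 5}  = {3} ∪ {1, 5}
  {1, 4, 5}  = {4, 5} ∪ {1, 5}
  {3, 4, 5}  = {4, 5} ∪ {3}
  {1, 2, 3, 5}  = {1, 2, 3} ∪ {1, 5}
  {2, 3, 4, 5}  = {2, 3, 4} ∪ {4, 5}
  (now 15)
Iteration 3 (7 new):
  {1}  = ᶜ of {2, 3, 4, 5}
  {4}  = ᶜ of {1, 2, 3, 5}
  {1, 2}  = ᶜ of {3, 4, 5}
  {2, 3}  = ᶜ of {1, 4, 5}
  {2, 4}  = ᶜ of {1, 3, 5}
  {3, 5}  = {3} ∪ {5}
  {1, 3, 4, 5}  = {4, 5} ∪ {1, 3, 5}
  (now 22)
Iteration 4: 8 new —
  {2}  = ᶜ of {1, 3, 4, 5}
  {1, 3}  = {3} ∪ {1}
  {1, 4}  = {4} ∪ {1}
  {3, 4}  = {3} ∪ {4}
  {1, 2, 4}  = ᶜ of {3, 5}
  {1, 2, 5}  = {1, 5} ∪ {1, 2}
  {2, 3, 5}  = {3, 5} ∪ {2, 3}
  {2, 4, 5}  = {4, 5} ∪ {2, 4}
  (now 30)
Iteration 5: 2 new —
  {2, 5}  = {2} ∪ {5}
  {1, 3, 4}  = {3, 4} ∪ {1, 4}
  (now 32)
After Iteration 6 the family is unchanged; done.

Hence σ(𝒜) has 32 members: { {}, {1}, {2}, {3}, {4}, {5}, {1, 2}, {1, 3}, {1, 4}, {1, 5}, {2, 3}, {2, 4}, {2, 5}, {3, 4}, {3, 5}, {4, 5}, {1, 2, 3}, {1, 2, 4}, {1, 2, 5}, {1, 3, 4}, {1, 3, 5}, {1, 4, 5}, {2, 3, 4}, {2, 3, 5}, {2, 4, 5}, {3, 4, 5}, {1, 2, 3, 4}, {1, 2, 3, 5}, {1, 2, 4, 5}, {1, 3, 4, 5}, {2, 3, 4, 5}, X }.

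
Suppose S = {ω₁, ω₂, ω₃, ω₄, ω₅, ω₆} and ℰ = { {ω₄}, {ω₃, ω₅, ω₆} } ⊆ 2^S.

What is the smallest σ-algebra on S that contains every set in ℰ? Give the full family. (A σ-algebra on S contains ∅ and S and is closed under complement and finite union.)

Answer: σ(ℰ) = { {}, {ω₄}, {ω₁, ω₂}, {ω₁, ω₂, ω₄}, {ω₃, ω₅, ω₆}, {ω₃, ω₄, ω₅, ω₆}, {ω₁, ω₂, ω₃, ω₅, ω₆}, S }

Derivation:
Begin from { {}, {ω₄}, {ω₃, ω₅, ω₆}, S } (that is, ℰ plus ∅ and S).
Round 1 adds 3:
  {ω₁, ω₂, ω₄}  = S∖{ω₃, ω₅, ω₆}
  {ω₃, ω₄, ω₅, ω₆}  = {ω₄} ∪ {ω₃, ω₅, ω₆}
  {ω₁, ω₂, ω₃, ω₅, ω₆}  = S∖{ω₄}
  |family| = 7
Round 2 (1 new):
  {ω₁, ω₂}  = S∖{ω₃, ω₄, ω₅, ω₆}
  |family| = 8
Round 3: already closed under ᶜ and ∪.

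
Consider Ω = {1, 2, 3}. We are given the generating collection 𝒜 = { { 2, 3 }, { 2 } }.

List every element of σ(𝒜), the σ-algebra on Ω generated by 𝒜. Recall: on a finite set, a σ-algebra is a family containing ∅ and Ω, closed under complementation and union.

Begin from { {}, { 2 }, { 2, 3 }, Ω } (that is, 𝒜 plus ∅ and Ω).
Round 1: +2 →
  { 1 }  = Ω∖{ 2, 3 }
  { 1, 3 }  = Ω∖{ 2 }
  |family| = 6
Round 2: +1 →
  { 1, 2 }  = { 2 } ∪ { 1 }
  |family| = 7
Round 3: 1 new —
  { 3 }  = Ω∖{ 1, 2 }
  |family| = 8
After Round 4 the family is unchanged; done.

Hence σ(𝒜) has 8 members: { {}, { 1 }, { 2 }, { 3 }, { 1, 2 }, { 1, 3 }, { 2, 3 }, Ω }.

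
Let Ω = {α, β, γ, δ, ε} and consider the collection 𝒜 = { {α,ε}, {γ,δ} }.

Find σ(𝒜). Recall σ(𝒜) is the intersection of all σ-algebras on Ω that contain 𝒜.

Take S₀ = 𝒜 ∪ {∅, Ω} = { {}, {α,ε}, {γ,δ}, Ω }.
Step 1: 3 new —
  {α,β,ε}  = {γ,δ}ᶜ
  {β,γ,δ}  = {α,ε}ᶜ
  {α,γ,δ,ε}  = {α,ε} ∪ {γ,δ}
Step 2: +1 →
  {β}  = {α,γ,δ,ε}ᶜ
After Step 3 the family is unchanged; done.

Hence σ(𝒜) has 8 members: { {}, {β}, {α,ε}, {γ,δ}, {α,β,ε}, {β,γ,δ}, {α,γ,δ,ε}, Ω }.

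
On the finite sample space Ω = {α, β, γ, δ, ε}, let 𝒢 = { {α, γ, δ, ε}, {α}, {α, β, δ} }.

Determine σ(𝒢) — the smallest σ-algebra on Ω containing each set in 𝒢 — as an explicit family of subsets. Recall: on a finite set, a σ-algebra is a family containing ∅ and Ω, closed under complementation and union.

Answer: σ(𝒢) = { {}, {α}, {β}, {δ}, {α, β}, {α, δ}, {β, δ}, {γ, ε}, {α, β, δ}, {α, γ, ε}, {β, γ, ε}, {γ, δ, ε}, {α, β, γ, ε}, {α, γ, δ, ε}, {β, γ, δ, ε}, Ω }

Check:
Take S₀ = 𝒢 ∪ {∅, Ω} = { {}, {α}, {α, β, δ}, {α, γ, δ, ε}, Ω }.
Step 1: +3 →
  {β}  = Ω∖{α, γ, δ, ε}
  {γ, ε}  = Ω∖{α, β, δ}
  {β, γ, δ, ε}  = Ω∖{α}
  — 8 sets.
Step 2. New:
  {α, β}  = {β} ∪ {α}
  {α, γ, ε}  = {γ, ε} ∪ {α}
  {β, γ, ε}  = {γ, ε} ∪ {β}
  — 11 sets.
Step 3 (4 new):
  {α, δ}  = Ω∖{β, γ, ε}
  {β, δ}  = Ω∖{α, γ, ε}
  {γ, δ, ε}  = Ω∖{α, β}
  {α, β, γ, ε}  = {β, γ, ε} ∪ {α, β}
  — 15 sets.
Step 4 (1 new):
  {δ}  = Ω∖{α, β, γ, ε}
  — 16 sets.
Step 5: closed — nothing new.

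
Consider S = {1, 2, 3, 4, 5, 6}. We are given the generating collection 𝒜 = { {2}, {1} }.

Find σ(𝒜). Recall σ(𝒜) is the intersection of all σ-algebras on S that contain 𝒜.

Initial family (4 sets): { {}, {1}, {2}, S }.
Iteration 1: 3 new —
  {1,2}  = {2} ∪ {1}
  {1,3,4,5,6}  = {2}ᶜ
  {2,3,4,5,6}  = {1}ᶜ
  — 7 sets.
Iteration 2: +1 →
  {3,4,5,6}  = {1,2}ᶜ
  — 8 sets.
After Iteration 3 the family is unchanged; done.

|σ(𝒜)| = 8.  σ(𝒜) = { {}, {1}, {2}, {1,2}, {3,4,5,6}, {1,3,4,5,6}, {2,3,4,5,6}, S }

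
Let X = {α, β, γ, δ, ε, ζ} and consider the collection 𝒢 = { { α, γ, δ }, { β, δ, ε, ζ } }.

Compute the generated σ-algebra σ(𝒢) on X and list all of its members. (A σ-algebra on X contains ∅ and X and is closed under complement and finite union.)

σ(𝒢) = { ∅, { δ }, { α, γ }, { α, γ, δ }, { β, ε, ζ }, { β, δ, ε, ζ }, { α, β, γ, ε, ζ }, X }

Trace:
Seed the family with 𝒢 together with ∅ and X: { ∅, { α, γ, δ }, { β, δ, ε, ζ }, X }.
Pass 1: 2 new —
  { α, γ }  = complement { β, δ, ε, ζ }
  { β, ε, ζ }  = complement { α, γ, δ }
  [6 total]
Pass 2 adds 1:
  { α, β, γ, ε, ζ }  = { α, γ } ∪ { β, ε, ζ }
  [7 total]
Pass 3 (1 new):
  { δ }  = complement { α, β, γ, ε, ζ }
  [8 total]
Pass 4 adds nothing — fixpoint reached.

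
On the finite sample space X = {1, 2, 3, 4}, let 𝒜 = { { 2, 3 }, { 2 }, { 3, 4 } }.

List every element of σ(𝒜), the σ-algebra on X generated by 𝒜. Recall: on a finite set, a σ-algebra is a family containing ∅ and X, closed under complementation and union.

Begin from { {  }, { 2 }, { 2, 3 }, { 3, 4 }, X } (that is, 𝒜 plus ∅ and X).
Iteration 1: +4 →
  { 1, 2 }  = complement { 3, 4 }
  { 1, 4 }  = complement { 2, 3 }
  { 1, 3, 4 }  = complement { 2 }
  { 2, 3, 4 }  = { 3, 4 } ∪ { 2, 3 }
  [9 total]
Iteration 2. New:
  { 1 }  = complement { 2, 3, 4 }
  { 1, 2, 3 }  = { 1, 2 } ∪ { 2, 3 }
  { 1, 2, 4 }  = { 1, 2 } ∪ { 1, 4 }
  [12 total]
Iteration 3 adds 2:
  { 3 }  = complement { 1, 2, 4 }
  { 4 }  = complement { 1, 2, 3 }
  [14 total]
Iteration 4 adds 2:
  { 1, 3 }  = { 3 } ∪ { 1 }
  { 2, 4 }  = { 4 } ∪ { 2 }
  [16 total]
Iteration 5 adds nothing — fixpoint reached.

|σ(𝒜)| = 16.  σ(𝒜) = { {  }, { 1 }, { 2 }, { 3 }, { 4 }, { 1, 2 }, { 1, 3 }, { 1, 4 }, { 2, 3 }, { 2, 4 }, { 3, 4 }, { 1, 2, 3 }, { 1, 2, 4 }, { 1, 3, 4 }, { 2, 3, 4 }, X }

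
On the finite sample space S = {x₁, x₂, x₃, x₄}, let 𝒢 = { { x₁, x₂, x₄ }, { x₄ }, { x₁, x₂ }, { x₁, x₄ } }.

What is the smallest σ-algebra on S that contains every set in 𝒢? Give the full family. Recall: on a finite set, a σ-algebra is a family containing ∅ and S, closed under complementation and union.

σ(𝒢) = { {  }, { x₁ }, { x₂ }, { x₃ }, { x₄ }, { x₁, x₂ }, { x₁, x₃ }, { x₁, x₄ }, { x₂, x₃ }, { x₂, x₄ }, { x₃, x₄ }, { x₁, x₂, x₃ }, { x₁, x₂, x₄ }, { x₁, x₃, x₄ }, { x₂, x₃, x₄ }, S }

Check:
Initial family (6 sets): { {  }, { x₄ }, { x₁, x₂ }, { x₁, x₄ }, { x₁, x₂, x₄ }, S }.
Iteration 1: 4 new —
  { x₃ }  = complement { x₁, x₂, x₄ }
  { x₂, x₃ }  = complement { x₁, x₄ }
  { x₃, x₄ }  = complement { x₁, x₂ }
  { x₁, x₂, x₃ }  = complement { x₄ }
  [10 total]
Iteration 2 adds 2:
  { x₁, x₃, x₄ }  = { x₃, x₄ } ∪ { x₁, x₄ }
  { x₂, x₃, x₄ }  = { x₃, x₄ } ∪ { x₂, x₃ }
  [12 total]
Iteration 3 (2 new):
  { x₁ }  = complement { x₂, x₃, x₄ }
  { x₂ }  = complement { x₁, x₃, x₄ }
  [14 total]
Iteration 4. New:
  { x₁, x₃ }  = { x₃ } ∪ { x₁ }
  { x₂, x₄ }  = { x₄ } ∪ { x₂ }
  [16 total]
Iteration 5: already closed under ᶜ and ∪.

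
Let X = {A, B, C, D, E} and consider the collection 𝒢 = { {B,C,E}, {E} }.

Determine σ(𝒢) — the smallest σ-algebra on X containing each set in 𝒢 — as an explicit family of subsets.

σ(𝒢) = { {}, {E}, {A,D}, {B,C}, {A,D,E}, {B,C,E}, {A,B,C,D}, X }

Trace:
Start: 𝒢 ∪ {∅, X} = { {}, {E}, {B,C,E}, X }.
Iteration 1 adds 2:
  {A,D}  = ᶜ of {B,C,E}
  {A,B,C,D}  = ᶜ of {E}
  [6 total]
Iteration 2 (1 new):
  {A,D,E}  = {A,D} ∪ {E}
  [7 total]
Iteration 3 (1 new):
  {B,C}  = ᶜ of {A,D,E}
  [8 total]
Iteration 4: already closed under ᶜ and ∪.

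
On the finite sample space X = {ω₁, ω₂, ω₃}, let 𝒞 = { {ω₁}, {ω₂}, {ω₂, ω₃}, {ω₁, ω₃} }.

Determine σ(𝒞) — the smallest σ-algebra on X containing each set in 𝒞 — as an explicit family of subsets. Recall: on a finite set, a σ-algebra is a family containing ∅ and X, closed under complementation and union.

Begin from { {}, {ω₁}, {ω₂}, {ω₁, ω₃}, {ω₂, ω₃}, X } (that is, 𝒞 plus ∅ and X).
Round 1: +1 →
  {ω₁, ω₂}  = {ω₂} ∪ {ω₁}
  (now 7)
Round 2. New:
  {ω₃}  = X∖{ω₁, ω₂}
  (now 8)
Round 3: closed — nothing new.

|σ(𝒞)| = 8.  σ(𝒞) = { {}, {ω₁}, {ω₂}, {ω₃}, {ω₁, ω₂}, {ω₁, ω₃}, {ω₂, ω₃}, X }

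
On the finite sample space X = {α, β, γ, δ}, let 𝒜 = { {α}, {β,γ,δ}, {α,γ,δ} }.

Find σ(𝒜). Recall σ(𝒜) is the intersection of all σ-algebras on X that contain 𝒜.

Seed the family with 𝒜 together with ∅ and X: { {}, {α}, {α,γ,δ}, {β,γ,δ}, X }.
Iteration 1: 1 new —
  {β}  = complement {α,γ,δ}
  [6 total]
Iteration 2: 1 new —
  {α,β}  = {β} ∪ {α}
  [7 total]
Iteration 3 adds 1:
  {γ,δ}  = complement {α,β}
  [8 total]
After Iteration 4 the family is unchanged; done.

|σ(𝒜)| = 8.  σ(𝒜) = { {}, {α}, {β}, {α,β}, {γ,δ}, {α,γ,δ}, {β,γ,δ}, X }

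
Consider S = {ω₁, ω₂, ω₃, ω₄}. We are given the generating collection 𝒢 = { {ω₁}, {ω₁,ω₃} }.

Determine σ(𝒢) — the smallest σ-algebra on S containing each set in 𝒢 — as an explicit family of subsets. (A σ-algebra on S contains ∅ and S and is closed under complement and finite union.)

Seed the family with 𝒢 together with ∅ and S: { {}, {ω₁}, {ω₁,ω₃}, S }.
Step 1: +2 →
  {ω₂,ω₄}  = complement {ω₁,ω₃}
  {ω₂,ω₃,ω₄}  = complement {ω₁}
  — 6 sets.
Step 2 (1 new):
  {ω₁,ω₂,ω₄}  = {ω₂,ω₄} ∪ {ω₁}
  — 7 sets.
Step 3: +1 →
  {ω₃}  = complement {ω₁,ω₂,ω₄}
  — 8 sets.
Step 4: stable.

Hence σ(𝒢) has 8 members: { {}, {ω₁}, {ω₃}, {ω₁,ω₃}, {ω₂,ω₄}, {ω₁,ω₂,ω₄}, {ω₂,ω₃,ω₄}, S }.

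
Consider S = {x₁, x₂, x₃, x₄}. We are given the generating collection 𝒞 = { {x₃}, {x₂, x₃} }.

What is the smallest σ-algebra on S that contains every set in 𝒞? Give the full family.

Initial family (4 sets): { {}, {x₃}, {x₂, x₃}, S }.
Round 1: +2 →
  {x₁, x₄}  = complement {x₂, x₃}
  {x₁, x₂, x₄}  = complement {x₃}
  [6 total]
Round 2 (1 new):
  {x₁, x₃, x₄}  = {x₃} ∪ {x₁, x₄}
  [7 total]
Round 3 (1 new):
  {x₂}  = complement {x₁, x₃, x₄}
  [8 total]
Round 4: closed — nothing new.

σ(𝒞) = { {}, {x₂}, {x₃}, {x₁, x₄}, {x₂, x₃}, {x₁, x₂, x₄}, {x₁, x₃, x₄}, S }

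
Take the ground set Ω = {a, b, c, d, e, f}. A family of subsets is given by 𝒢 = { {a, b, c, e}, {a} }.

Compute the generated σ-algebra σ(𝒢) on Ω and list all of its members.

Answer: σ(𝒢) = { {}, {a}, {d, f}, {a, d, f}, {b, c, e}, {a, b, c, e}, {b, c, d, e, f}, Ω }

Working:
Take S₀ = 𝒢 ∪ {∅, Ω} = { {}, {a}, {a, b, c, e}, Ω }.
Pass 1 adds 2:
  {d, f}  = {a, b, c, e}ᶜ
  {b, c, d, e, f}  = {a}ᶜ
  (now 6)
Pass 2. New:
  {a, d, f}  = {d, f} ∪ {a}
  (now 7)
Pass 3: 1 new —
  {b, c, e}  = {a, d, f}ᶜ
  (now 8)
After Pass 4 the family is unchanged; done.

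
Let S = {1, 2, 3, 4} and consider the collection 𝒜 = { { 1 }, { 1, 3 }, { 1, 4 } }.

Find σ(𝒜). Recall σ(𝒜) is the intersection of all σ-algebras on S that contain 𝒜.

σ(𝒜) (16 sets): { ∅, { 1 }, { 2 }, { 3 }, { 4 }, { 1, 2 }, { 1, 3 }, { 1, 4 }, { 2, 3 }, { 2, 4 }, { 3, 4 }, { 1, 2, 3 }, { 1, 2, 4 }, { 1, 3, 4 }, { 2, 3, 4 }, S }

Derivation:
Initial family (5 sets): { ∅, { 1 }, { 1, 3 }, { 1, 4 }, S }.
Iteration 1: +4 →
  { 2, 3 }  = complement { 1, 4 }
  { 2, 4 }  = complement { 1, 3 }
  { 1, 3, 4 }  = { 1, 4 } ∪ { 1, 3 }
  { 2, 3, 4 }  = complement { 1 }
  [9 total]
Iteration 2: 3 new —
  { 2 }  = complement { 1, 3, 4 }
  { 1, 2, 3 }  = { 2, 3 } ∪ { 1, 3 }
  { 1, 2, 4 }  = { 1, 4 } ∪ { 2, 4 }
  [12 total]
Iteration 3 (3 new):
  { 3 }  = complement { 1, 2, 4 }
  { 4 }  = complement { 1, 2, 3 }
  { 1, 2 }  = { 2 } ∪ { 1 }
  [15 total]
Iteration 4. New:
  { 3, 4 }  = complement { 1, 2 }
  [16 total]
Iteration 5: already closed under ᶜ and ∪.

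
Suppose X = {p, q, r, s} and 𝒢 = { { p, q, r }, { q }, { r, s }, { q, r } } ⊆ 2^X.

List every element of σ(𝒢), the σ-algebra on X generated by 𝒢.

Answer: σ(𝒢) = { {  }, { p }, { q }, { r }, { s }, { p, q }, { p, r }, { p, s }, { q, r }, { q, s }, { r, s }, { p, q, r }, { p, q, s }, { p, r, s }, { q, r, s }, X }

Working:
Take S₀ = 𝒢 ∪ {∅, X} = { {  }, { q }, { q, r }, { r, s }, { p, q, r }, X }.
Iteration 1. New:
  { s }  = ᶜ of { p, q, r }
  { p, q }  = ᶜ of { r, s }
  { p, s }  = ᶜ of { q, r }
  { p, r, s }  = ᶜ of { q }
  { q, r, s }  = { r, s } ∪ { q, r }
  (now 11)
Iteration 2 adds 3:
  { p }  = ᶜ of { q, r, s }
  { q, s }  = { q } ∪ { s }
  { p, q, s }  = { p, q } ∪ { p, s }
  (now 14)
Iteration 3. New:
  { r }  = ᶜ of { p, q, s }
  { p, r }  = ᶜ of { q, s }
  (now 16)
Iteration 4 adds nothing — fixpoint reached.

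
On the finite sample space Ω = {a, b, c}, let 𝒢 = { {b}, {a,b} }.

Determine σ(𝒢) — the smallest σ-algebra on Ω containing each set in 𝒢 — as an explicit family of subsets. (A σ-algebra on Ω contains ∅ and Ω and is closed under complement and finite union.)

Answer: σ(𝒢) = { {}, {a}, {b}, {c}, {a,b}, {a,c}, {b,c}, Ω }

Working:
Start: 𝒢 ∪ {∅, Ω} = { {}, {b}, {a,b}, Ω }.
Pass 1 (2 new):
  {c}  = complement {a,b}
  {a,c}  = complement {b}
  |family| = 6
Pass 2: +1 →
  {b,c}  = {c} ∪ {b}
  |family| = 7
Pass 3: +1 →
  {a}  = complement {b,c}
  |family| = 8
Pass 4: stable.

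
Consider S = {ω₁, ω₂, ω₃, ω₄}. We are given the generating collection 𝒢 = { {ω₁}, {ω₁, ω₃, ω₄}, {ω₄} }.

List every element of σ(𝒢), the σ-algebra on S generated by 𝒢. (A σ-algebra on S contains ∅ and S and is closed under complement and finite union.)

Seed the family with 𝒢 together with ∅ and S: { {}, {ω₁}, {ω₄}, {ω₁, ω₃, ω₄}, S }.
Step 1: +4 →
  {ω₂}  = complement {ω₁, ω₃, ω₄}
  {ω₁, ω₄}  = {ω₄} ∪ {ω₁}
  {ω₁, ω₂, ω₃}  = complement {ω₄}
  {ω₂, ω₃, ω₄}  = complement {ω₁}
Step 2: 4 new —
  {ω₁, ω₂}  = {ω₂} ∪ {ω₁}
  {ω₂, ω₃}  = complement {ω₁, ω₄}
  {ω₂, ω₄}  = {ω₂} ∪ {ω₄}
  {ω₁, ω₂, ω₄}  = {ω₂} ∪ {ω₁, ω₄}
Step 3: +3 →
  {ω₃}  = complement {ω₁, ω₂, ω₄}
  {ω₁, ω₃}  = complement {ω₂, ω₄}
  {ω₃, ω₄}  = complement {ω₁, ω₂}
Step 4: stable.

Therefore σ(𝒢) = { {}, {ω₁}, {ω₂}, {ω₃}, {ω₄}, {ω₁, ω₂}, {ω₁, ω₃}, {ω₁, ω₄}, {ω₂, ω₃}, {ω₂, ω₄}, {ω₃, ω₄}, {ω₁, ω₂, ω₃}, {ω₁, ω₂, ω₄}, {ω₁, ω₃, ω₄}, {ω₂, ω₃, ω₄}, S } (|σ(𝒢)| = 16).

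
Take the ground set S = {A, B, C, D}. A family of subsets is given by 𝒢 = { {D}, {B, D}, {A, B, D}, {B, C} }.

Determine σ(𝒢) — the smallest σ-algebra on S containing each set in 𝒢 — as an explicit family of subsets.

|σ(𝒢)| = 16.  σ(𝒢) = { ∅, {A}, {B}, {C}, {D}, {A, B}, {A, C}, {A, D}, {B, C}, {B, D}, {C, D}, {A, B, C}, {A, B, D}, {A, C, D}, {B, C, D}, S }

Check:
Take S₀ = 𝒢 ∪ {∅, S} = { ∅, {D}, {B, C}, {B, D}, {A, B, D}, S }.
Pass 1 (5 new):
  {C}  = S∖{A, B, D}
  {A, C}  = S∖{B, D}
  {A, D}  = S∖{B, C}
  {A, B, C}  = S∖{D}
  {B, C, D}  = {B, C} ∪ {D}
  (now 11)
Pass 2: +3 →
  {A}  = S∖{B, C, D}
  {C, D}  = {C} ∪ {D}
  {A, C, D}  = {C} ∪ {A, D}
  (now 14)
Pass 3. New:
  {B}  = S∖{A, C, D}
  {A, B}  = S∖{C, D}
  (now 16)
Pass 4: stable.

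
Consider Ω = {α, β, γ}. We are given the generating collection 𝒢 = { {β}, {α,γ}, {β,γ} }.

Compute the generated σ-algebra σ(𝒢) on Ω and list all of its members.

σ(𝒢) (8 sets): { {}, {α}, {β}, {γ}, {α,β}, {α,γ}, {β,γ}, Ω }

Trace:
Seed the family with 𝒢 together with ∅ and Ω: { {}, {β}, {α,γ}, {β,γ}, Ω }.
Pass 1 (1 new):
  {α}  = ᶜ of {β,γ}
  (now 6)
Pass 2 adds 1:
  {α,β}  = {β} ∪ {α}
  (now 7)
Pass 3 (1 new):
  {γ}  = ᶜ of {α,β}
  (now 8)
Pass 4: already closed under ᶜ and ∪.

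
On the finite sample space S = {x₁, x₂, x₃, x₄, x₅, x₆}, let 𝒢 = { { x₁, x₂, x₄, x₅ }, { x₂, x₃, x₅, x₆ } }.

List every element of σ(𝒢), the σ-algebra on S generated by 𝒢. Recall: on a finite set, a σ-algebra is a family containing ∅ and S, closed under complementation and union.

σ(𝒢) (8 sets): { {  }, { x₁, x₄ }, { x₂, x₅ }, { x₃, x₆ }, { x₁, x₂, x₄, x₅ }, { x₁, x₃, x₄, x₆ }, { x₂, x₃, x₅, x₆ }, S }

Derivation:
Take S₀ = 𝒢 ∪ {∅, S} = { {  }, { x₁, x₂, x₄, x₅ }, { x₂, x₃, x₅, x₆ }, S }.
Pass 1: 2 new —
  { x₁, x₄ }  = S∖{ x₂, x₃, x₅, x₆ }
  { x₃, x₆ }  = S∖{ x₁, x₂, x₄, x₅ }
  |family| = 6
Pass 2 adds 1:
  { x₁, x₃, x₄, x₆ }  = { x₁, x₄ } ∪ { x₃, x₆ }
  |family| = 7
Pass 3: +1 →
  { x₂, x₅ }  = S∖{ x₁, x₃, x₄, x₆ }
  |family| = 8
Pass 4: stable.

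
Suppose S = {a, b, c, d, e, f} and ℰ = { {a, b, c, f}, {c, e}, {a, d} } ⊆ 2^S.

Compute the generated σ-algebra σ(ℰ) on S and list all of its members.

Start: ℰ ∪ {∅, S} = { {}, {a, d}, {c, e}, {a, b, c, f}, S }.
Iteration 1: 6 new —
  {d, e}  = complement {a, b, c, f}
  {a, b, d, f}  = complement {c, e}
  {a, c, d, e}  = {a, d} ∪ {c, e}
  {b, c, e, f}  = complement {a, d}
  {a, b, c, d, f}  = {a, d} ∪ {a, b, c, f}
  {a, b, c, e, f}  = {c, e} ∪ {a, b, c, f}
  — 11 sets.
Iteration 2: 7 new —
  {d}  = complement {a, b, c, e, f}
  {e}  = complement {a, b, c, d, f}
  {b, f}  = complement {a, c, d, e}
  {a, d, e}  = {d, e} ∪ {a, d}
  {c, d, e}  = {d, e} ∪ {c, e}
  {a, b, d, e, f}  = {a, b, d, f} ∪ {d, e}
  {b, c, d, e, f}  = {d, e} ∪ {b, c, e, f}
  — 18 sets.
Iteration 3: 7 new —
  {a}  = complement {b, c, d, e, f}
  {c}  = complement {a, b, d, e, f}
  {a, b, f}  = complement {c, d, e}
  {b, c, f}  = complement {a, d, e}
  {b, d, f}  = {d} ∪ {b, f}
  {b, e, f}  = {b, f} ∪ {e}
  {b, d, e, f}  = {d, e} ∪ {b, f}
  — 25 sets.
Iteration 4 adds 7:
  {a, c}  = complement {b, d, e, f}
  {a, e}  = {a} ∪ {e}
  {c, d}  = {c} ∪ {d}
  {a, c, d}  = complement {b, e, f}
  {a, c, e}  = complement {b, d, f}
  {a, b, e, f}  = {a} ∪ {b, e, f}
  {b, c, d, f}  = {b, d, f} ∪ {b, c, f}
  — 32 sets.
Iteration 5: stable.

Hence σ(ℰ) has 32 members: { {}, {a}, {c}, {d}, {e}, {a, c}, {a, d}, {a, e}, {b, f}, {c, d}, {c, e}, {d, e}, {a, b, f}, {a, c, d}, {a, c, e}, {a, d, e}, {b, c, f}, {b, d, f}, {b, e, f}, {c, d, e}, {a, b, c, f}, {a, b, d, f}, {a, b, e, f}, {a, c, d, e}, {b, c, d, f}, {b, c, e, f}, {b, d, e, f}, {a, b, c, d, f}, {a, b, c, e, f}, {a, b, d, e, f}, {b, c, d, e, f}, S }.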